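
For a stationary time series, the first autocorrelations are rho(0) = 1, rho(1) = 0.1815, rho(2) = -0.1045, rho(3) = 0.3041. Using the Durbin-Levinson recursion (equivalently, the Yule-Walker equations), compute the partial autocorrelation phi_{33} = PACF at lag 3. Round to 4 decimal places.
\phi_{33} = 0.3710

The PACF at lag k is phi_{kk}, the last component of the solution
to the Yule-Walker system G_k phi = r_k where
  (G_k)_{ij} = rho(|i - j|), (r_k)_i = rho(i), i,j = 1..k.
Equivalently, Durbin-Levinson gives phi_{kk} iteratively:
  phi_{11} = rho(1)
  phi_{kk} = [rho(k) - sum_{j=1..k-1} phi_{k-1,j} rho(k-j)]
            / [1 - sum_{j=1..k-1} phi_{k-1,j} rho(j)],
  phi_{k,j} = phi_{k-1,j} - phi_{kk} phi_{k-1,k-j},  j = 1..k-1.
Step k = 1:
  phi_11 = rho(1) = 0.1815.
Step k = 2:
  phi_22 = [rho(2) - phi_11 rho(1)] / [1 - phi_11 rho(1)] = [-0.1045 - (0.1815)(0.1815)] / [1 - (0.1815)(0.1815)]
         = -0.13744225 / 0.96705775 = -0.142124.
  Update: phi_21 = phi_11 - phi_22 phi_11 = 0.1815 - (-0.142124)(0.1815) = 0.207296.
Step k = 3:
  phi_33 = [rho(3) - phi_21 rho(2) - phi_22 rho(1)] / [1 - phi_21 rho(1) - phi_22 rho(2)]
    numerator   = 0.3041 - (0.207296)(-0.1045) - (-0.142124)(0.1815) = 0.35155791
    denominator = 1 - (0.207296)(0.1815) - (-0.142124)(-0.1045) = 0.94752389
  phi_33 = 0.35155791 / 0.94752389 = 0.371.
Therefore phi_{33} = 0.3710.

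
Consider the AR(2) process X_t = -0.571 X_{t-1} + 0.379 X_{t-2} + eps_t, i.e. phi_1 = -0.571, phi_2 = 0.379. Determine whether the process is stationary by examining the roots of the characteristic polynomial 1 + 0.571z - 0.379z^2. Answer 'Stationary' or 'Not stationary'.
\text{Stationary}

The AR(p) characteristic polynomial is P(z) = 1 + 0.571z - 0.379z^2.
Stationarity requires all roots to lie outside the unit circle, i.e. |z| > 1 for every root.
Set 1 + (0.571) z + (-0.379) z^2 = 0, i.e. a z^2 + b z + c = 0 with a = -0.379, b = 0.571, c = 1.
Discriminant D = b^2 - 4ac = (0.571)^2 - 4*(-0.379)*1 = 0.326041 - (-1.516) = 1.842041.
D >= 0, so the roots are real: z = (-b +/- sqrt(D)) / (2a) = (-0.571 +/- 1.357218) / (-0.758).
  z_1 = (-0.571 + 1.357218) / (-0.758) = -1.0372,   |z_1| = 1.0372.
  z_2 = (-0.571 - 1.357218) / (-0.758) = 2.5438,   |z_2| = 2.5438.
Moduli of all roots: 1.0372, 2.5438.
All moduli strictly greater than 1? Yes.
Verdict: Stationary.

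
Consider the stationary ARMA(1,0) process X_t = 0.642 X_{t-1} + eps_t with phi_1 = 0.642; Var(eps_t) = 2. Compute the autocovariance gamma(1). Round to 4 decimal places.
\gamma(1) = 2.1843

Multiply the model equation by X_{t-k} and take expectations. With theta_0 = psi_0 = 1 and psi_j the MA(infinity) weights, this gives
  gamma(k) - sum_i phi_i gamma(k-i) = c_k,
  c_k = sigma^2 * sum_{j=k..q} theta_j psi_{j-k}   (c_k = 0 for k > q),
using gamma(-m) = gamma(m).
Pure AR (q = 0): c_0 = sigma^2 = 2, c_k = 0 for k >= 1.
Equations for k = 0 and k = 1 (AR order 1):
  gamma(0) = phi_1 gamma(1) + c_0
  gamma(1) = phi_1 gamma(0) + c_1
Substituting the second into the first: gamma(0) (1 - phi_1^2) = c_0 + phi_1 c_1, so
  gamma(0) = c_0 / (1 - phi_1^2) = 2 / (1 - (0.642)^2) = 2 / 0.587836 = 3.402309.
  gamma(1) = phi_1 gamma(0) = (0.642)(3.402309) = 2.184283.
Therefore gamma(1) = 2.1843 (to 4 decimal places).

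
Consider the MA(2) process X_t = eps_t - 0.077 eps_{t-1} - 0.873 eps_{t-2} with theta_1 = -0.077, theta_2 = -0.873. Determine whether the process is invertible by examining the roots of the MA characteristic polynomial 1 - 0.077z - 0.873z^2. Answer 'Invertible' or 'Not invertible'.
\text{Invertible}

The MA(q) characteristic polynomial is P(z) = 1 - 0.077z - 0.873z^2.
Invertibility requires all roots to lie outside the unit circle, i.e. |z| > 1 for every root.
Set 1 + (-0.077) z + (-0.873) z^2 = 0, i.e. a z^2 + b z + c = 0 with a = -0.873, b = -0.077, c = 1.
Discriminant D = b^2 - 4ac = (-0.077)^2 - 4*(-0.873)*1 = 0.005929 - (-3.492) = 3.497929.
D >= 0, so the roots are real: z = (-b +/- sqrt(D)) / (2a) = (0.077 +/- 1.870275) / (-1.746).
  z_1 = (0.077 + 1.870275) / (-1.746) = -1.1153,   |z_1| = 1.1153.
  z_2 = (0.077 - 1.870275) / (-1.746) = 1.0271,   |z_2| = 1.0271.
Moduli of all roots: 1.1153, 1.0271.
All moduli strictly greater than 1? Yes.
Verdict: Invertible.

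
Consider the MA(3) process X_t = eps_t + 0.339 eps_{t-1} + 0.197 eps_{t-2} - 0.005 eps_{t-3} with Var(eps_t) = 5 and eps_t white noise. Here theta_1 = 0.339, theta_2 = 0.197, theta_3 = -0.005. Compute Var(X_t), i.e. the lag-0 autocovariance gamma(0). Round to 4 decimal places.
\gamma(0) = 5.7688

For an MA(q) process X_t = eps_t + sum_i theta_i eps_{t-i} with
Var(eps_t) = sigma^2, the variance is
  gamma(0) = sigma^2 * (1 + sum_i theta_i^2).
  sum_i theta_i^2 = (0.339)^2 + (0.197)^2 + (-0.005)^2 = 0.114921 + 0.038809 + 0.000025 = 0.153755.
  gamma(0) = 5 * (1 + 0.153755) = 5 * 1.153755 = 5.768775, which rounds to 5.7688.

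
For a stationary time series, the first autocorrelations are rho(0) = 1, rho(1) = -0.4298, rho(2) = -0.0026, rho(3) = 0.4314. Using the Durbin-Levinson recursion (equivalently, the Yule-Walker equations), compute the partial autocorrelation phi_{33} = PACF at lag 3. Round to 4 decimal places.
\phi_{33} = 0.4290

The PACF at lag k is phi_{kk}, the last component of the solution
to the Yule-Walker system G_k phi = r_k where
  (G_k)_{ij} = rho(|i - j|), (r_k)_i = rho(i), i,j = 1..k.
Equivalently, Durbin-Levinson gives phi_{kk} iteratively:
  phi_{11} = rho(1)
  phi_{kk} = [rho(k) - sum_{j=1..k-1} phi_{k-1,j} rho(k-j)]
            / [1 - sum_{j=1..k-1} phi_{k-1,j} rho(j)],
  phi_{k,j} = phi_{k-1,j} - phi_{kk} phi_{k-1,k-j},  j = 1..k-1.
Step k = 1:
  phi_11 = rho(1) = -0.4298.
Step k = 2:
  phi_22 = [rho(2) - phi_11 rho(1)] / [1 - phi_11 rho(1)] = [-0.0026 - (-0.4298)(-0.4298)] / [1 - (-0.4298)(-0.4298)]
         = -0.18732804 / 0.81527196 = -0.229774.
  Update: phi_21 = phi_11 - phi_22 phi_11 = -0.4298 - (-0.229774)(-0.4298) = -0.528557.
Step k = 3:
  phi_33 = [rho(3) - phi_21 rho(2) - phi_22 rho(1)] / [1 - phi_21 rho(1) - phi_22 rho(2)]
    numerator   = 0.4314 - (-0.528557)(-0.0026) - (-0.229774)(-0.4298) = 0.33126902
    denominator = 1 - (-0.528557)(-0.4298) - (-0.229774)(-0.0026) = 0.77222891
  phi_33 = 0.33126902 / 0.77222891 = 0.429.
Therefore phi_{33} = 0.4290.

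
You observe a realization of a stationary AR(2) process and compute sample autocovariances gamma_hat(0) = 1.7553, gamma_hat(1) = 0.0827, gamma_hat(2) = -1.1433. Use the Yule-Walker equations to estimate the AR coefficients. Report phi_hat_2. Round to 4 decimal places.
\hat\phi_{2} = -0.6550

The Yule-Walker equations for an AR(p) process read, in matrix form,
  Gamma_p phi = r_p,   with   (Gamma_p)_{ij} = gamma(|i - j|),
                       (r_p)_i = gamma(i),   i,j = 1..p.
Substitute the sample gammas (Toeplitz matrix and right-hand side of size 2):
  Gamma_p = [[1.7553, 0.0827], [0.0827, 1.7553]]
  r_p     = [0.0827, -1.1433]
Written out:
  1.7553 phi_1 + 0.0827 phi_2 = 0.0827
  0.0827 phi_1 + 1.7553 phi_2 = -1.1433
Solve by Cramer's rule:
  det = gamma(0)^2 - gamma(1)^2 = (1.7553)^2 - (0.0827)^2 = 3.08107809 - 0.00683929 = 3.0742388
  phi_hat_1 = [gamma(1) gamma(0) - gamma(1) gamma(2)] / det = [(0.0827)(1.7553) - (0.0827)(-1.1433)] / 3.0742388 = 0.23971422 / 3.0742388 = 0.078
  phi_hat_2 = [gamma(0) gamma(2) - gamma(1)^2] / det = [(1.7553)(-1.1433) - (0.0827)^2] / 3.0742388 = -2.01367378 / 3.0742388 = -0.655
So phi_hat = [0.0780, -0.6550].
Therefore phi_hat_2 = -0.6550.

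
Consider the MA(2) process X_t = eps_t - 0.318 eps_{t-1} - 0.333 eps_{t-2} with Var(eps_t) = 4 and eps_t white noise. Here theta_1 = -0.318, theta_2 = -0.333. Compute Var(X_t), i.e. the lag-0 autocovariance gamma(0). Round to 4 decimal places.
\gamma(0) = 4.8481

For an MA(q) process X_t = eps_t + sum_i theta_i eps_{t-i} with
Var(eps_t) = sigma^2, the variance is
  gamma(0) = sigma^2 * (1 + sum_i theta_i^2).
  sum_i theta_i^2 = (-0.318)^2 + (-0.333)^2 = 0.101124 + 0.110889 = 0.212013.
  gamma(0) = 4 * (1 + 0.212013) = 4 * 1.212013 = 4.848052, which rounds to 4.8481.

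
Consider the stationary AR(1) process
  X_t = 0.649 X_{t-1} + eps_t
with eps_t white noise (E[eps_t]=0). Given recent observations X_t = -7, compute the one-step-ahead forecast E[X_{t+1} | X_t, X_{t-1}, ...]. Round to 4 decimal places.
E[X_{t+1} \mid \mathcal F_t] = -4.5430

For an AR(p) model X_t = c + sum_i phi_i X_{t-i} + eps_t, the
one-step-ahead conditional mean is
  E[X_{t+1} | X_t, ...] = c + sum_i phi_i X_{t+1-i}.
Substitute known values:
  E[X_{t+1} | ...] = (0.649) * (-7)
                   = -4.5430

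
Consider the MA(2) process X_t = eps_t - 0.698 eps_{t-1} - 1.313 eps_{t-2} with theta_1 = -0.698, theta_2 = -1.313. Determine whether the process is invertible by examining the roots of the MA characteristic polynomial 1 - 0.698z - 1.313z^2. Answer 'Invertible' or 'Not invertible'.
\text{Not invertible}

The MA(q) characteristic polynomial is P(z) = 1 - 0.698z - 1.313z^2.
Invertibility requires all roots to lie outside the unit circle, i.e. |z| > 1 for every root.
Set 1 + (-0.698) z + (-1.313) z^2 = 0, i.e. a z^2 + b z + c = 0 with a = -1.313, b = -0.698, c = 1.
Discriminant D = b^2 - 4ac = (-0.698)^2 - 4*(-1.313)*1 = 0.487204 - (-5.252) = 5.739204.
D >= 0, so the roots are real: z = (-b +/- sqrt(D)) / (2a) = (0.698 +/- 2.395664) / (-2.626).
  z_1 = (0.698 + 2.395664) / (-2.626) = -1.1781,   |z_1| = 1.1781.
  z_2 = (0.698 - 2.395664) / (-2.626) = 0.6465,   |z_2| = 0.6465.
Moduli of all roots: 1.1781, 0.6465.
All moduli strictly greater than 1? No.
Verdict: Not invertible.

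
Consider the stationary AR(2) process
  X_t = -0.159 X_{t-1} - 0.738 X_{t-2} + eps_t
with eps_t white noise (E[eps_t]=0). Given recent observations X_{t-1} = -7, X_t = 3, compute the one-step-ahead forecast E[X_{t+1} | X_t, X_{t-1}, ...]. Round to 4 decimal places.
E[X_{t+1} \mid \mathcal F_t] = 4.6890

For an AR(p) model X_t = c + sum_i phi_i X_{t-i} + eps_t, the
one-step-ahead conditional mean is
  E[X_{t+1} | X_t, ...] = c + sum_i phi_i X_{t+1-i}.
Substitute known values:
  E[X_{t+1} | ...] = (-0.159) * (3) + (-0.738) * (-7)
                   = 4.6890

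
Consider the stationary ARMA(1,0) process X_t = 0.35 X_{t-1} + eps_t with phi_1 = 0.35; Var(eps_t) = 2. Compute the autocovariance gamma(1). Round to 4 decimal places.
\gamma(1) = 0.7977

Multiply the model equation by X_{t-k} and take expectations. With theta_0 = psi_0 = 1 and psi_j the MA(infinity) weights, this gives
  gamma(k) - sum_i phi_i gamma(k-i) = c_k,
  c_k = sigma^2 * sum_{j=k..q} theta_j psi_{j-k}   (c_k = 0 for k > q),
using gamma(-m) = gamma(m).
Pure AR (q = 0): c_0 = sigma^2 = 2, c_k = 0 for k >= 1.
Equations for k = 0 and k = 1 (AR order 1):
  gamma(0) = phi_1 gamma(1) + c_0
  gamma(1) = phi_1 gamma(0) + c_1
Substituting the second into the first: gamma(0) (1 - phi_1^2) = c_0 + phi_1 c_1, so
  gamma(0) = c_0 / (1 - phi_1^2) = 2 / (1 - (0.35)^2) = 2 / 0.8775 = 2.279202.
  gamma(1) = phi_1 gamma(0) = (0.35)(2.279202) = 0.797721.
Therefore gamma(1) = 0.7977 (to 4 decimal places).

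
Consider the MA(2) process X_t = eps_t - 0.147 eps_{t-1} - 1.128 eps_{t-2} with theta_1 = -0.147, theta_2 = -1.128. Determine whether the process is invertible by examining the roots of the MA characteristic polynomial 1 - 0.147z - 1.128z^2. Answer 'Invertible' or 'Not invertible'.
\text{Not invertible}

The MA(q) characteristic polynomial is P(z) = 1 - 0.147z - 1.128z^2.
Invertibility requires all roots to lie outside the unit circle, i.e. |z| > 1 for every root.
Set 1 + (-0.147) z + (-1.128) z^2 = 0, i.e. a z^2 + b z + c = 0 with a = -1.128, b = -0.147, c = 1.
Discriminant D = b^2 - 4ac = (-0.147)^2 - 4*(-1.128)*1 = 0.021609 - (-4.512) = 4.533609.
D >= 0, so the roots are real: z = (-b +/- sqrt(D)) / (2a) = (0.147 +/- 2.129227) / (-2.256).
  z_1 = (0.147 + 2.129227) / (-2.256) = -1.009,   |z_1| = 1.009.
  z_2 = (0.147 - 2.129227) / (-2.256) = 0.8786,   |z_2| = 0.8786.
Moduli of all roots: 1.0090, 0.8786.
All moduli strictly greater than 1? No.
Verdict: Not invertible.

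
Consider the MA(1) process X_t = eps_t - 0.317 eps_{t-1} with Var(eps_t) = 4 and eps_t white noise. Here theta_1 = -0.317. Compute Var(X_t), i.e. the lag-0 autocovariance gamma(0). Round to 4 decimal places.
\gamma(0) = 4.4020

For an MA(q) process X_t = eps_t + sum_i theta_i eps_{t-i} with
Var(eps_t) = sigma^2, the variance is
  gamma(0) = sigma^2 * (1 + sum_i theta_i^2).
  sum_i theta_i^2 = (-0.317)^2 = 0.100489.
  gamma(0) = 4 * (1 + 0.100489) = 4 * 1.100489 = 4.401956, which rounds to 4.4020.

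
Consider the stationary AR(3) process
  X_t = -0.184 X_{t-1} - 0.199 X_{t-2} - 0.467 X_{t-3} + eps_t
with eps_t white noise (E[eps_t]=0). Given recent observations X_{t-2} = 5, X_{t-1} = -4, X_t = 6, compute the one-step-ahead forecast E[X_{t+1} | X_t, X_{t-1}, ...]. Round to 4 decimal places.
E[X_{t+1} \mid \mathcal F_t] = -2.6430

For an AR(p) model X_t = c + sum_i phi_i X_{t-i} + eps_t, the
one-step-ahead conditional mean is
  E[X_{t+1} | X_t, ...] = c + sum_i phi_i X_{t+1-i}.
Substitute known values:
  E[X_{t+1} | ...] = (-0.184) * (6) + (-0.199) * (-4) + (-0.467) * (5)
                   = -2.6430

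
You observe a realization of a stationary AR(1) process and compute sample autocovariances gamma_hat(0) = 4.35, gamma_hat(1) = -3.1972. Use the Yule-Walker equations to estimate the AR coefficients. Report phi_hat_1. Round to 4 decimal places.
\hat\phi_{1} = -0.7350

The Yule-Walker equations for an AR(p) process read, in matrix form,
  Gamma_p phi = r_p,   with   (Gamma_p)_{ij} = gamma(|i - j|),
                       (r_p)_i = gamma(i),   i,j = 1..p.
Substitute the sample gammas (Toeplitz matrix and right-hand side of size 1):
  Gamma_p = [[4.35]]
  r_p     = [-3.1972]
With p = 1 this is the single equation gamma(0) phi_1 = gamma(1):
  phi_hat_1 = gamma(1) / gamma(0) = -3.1972 / 4.35 = -0.7350.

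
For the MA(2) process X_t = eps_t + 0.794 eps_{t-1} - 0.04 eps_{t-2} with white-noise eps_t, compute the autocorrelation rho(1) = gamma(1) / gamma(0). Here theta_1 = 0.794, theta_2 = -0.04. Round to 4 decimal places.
\rho(1) = 0.4670

For an MA(q) process with theta_0 = 1, the autocovariance is
  gamma(k) = sigma^2 * sum_{i=0..q-k} theta_i * theta_{i+k},
and rho(k) = gamma(k) / gamma(0). Sigma^2 cancels.
  numerator   = (1)*(0.794) + (0.794)*(-0.04) = 0.76224.
  denominator = (1)^2 + (0.794)^2 + (-0.04)^2 = 1.632036.
  rho(1) = 0.76224 / 1.632036 = 0.4670.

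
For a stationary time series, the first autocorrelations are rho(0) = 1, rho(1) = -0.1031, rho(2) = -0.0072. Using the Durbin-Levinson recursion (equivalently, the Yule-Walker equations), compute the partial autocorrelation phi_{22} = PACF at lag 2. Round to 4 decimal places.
\phi_{22} = -0.0180

The PACF at lag k is phi_{kk}, the last component of the solution
to the Yule-Walker system G_k phi = r_k where
  (G_k)_{ij} = rho(|i - j|), (r_k)_i = rho(i), i,j = 1..k.
Equivalently, Durbin-Levinson gives phi_{kk} iteratively:
  phi_{11} = rho(1)
  phi_{kk} = [rho(k) - sum_{j=1..k-1} phi_{k-1,j} rho(k-j)]
            / [1 - sum_{j=1..k-1} phi_{k-1,j} rho(j)],
  phi_{k,j} = phi_{k-1,j} - phi_{kk} phi_{k-1,k-j},  j = 1..k-1.
Step k = 1:
  phi_11 = rho(1) = -0.1031.
Step k = 2:
  phi_22 = [rho(2) - phi_11 rho(1)] / [1 - phi_11 rho(1)] = [-0.0072 - (-0.1031)(-0.1031)] / [1 - (-0.1031)(-0.1031)]
         = -0.01782961 / 0.98937039 = -0.018.
Therefore phi_{22} = -0.0180.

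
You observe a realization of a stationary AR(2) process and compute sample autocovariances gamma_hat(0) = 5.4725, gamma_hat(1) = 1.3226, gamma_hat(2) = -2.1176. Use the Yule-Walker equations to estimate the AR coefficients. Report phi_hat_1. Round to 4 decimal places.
\hat\phi_{1} = 0.3560

The Yule-Walker equations for an AR(p) process read, in matrix form,
  Gamma_p phi = r_p,   with   (Gamma_p)_{ij} = gamma(|i - j|),
                       (r_p)_i = gamma(i),   i,j = 1..p.
Substitute the sample gammas (Toeplitz matrix and right-hand side of size 2):
  Gamma_p = [[5.4725, 1.3226], [1.3226, 5.4725]]
  r_p     = [1.3226, -2.1176]
Written out:
  5.4725 phi_1 + 1.3226 phi_2 = 1.3226
  1.3226 phi_1 + 5.4725 phi_2 = -2.1176
Solve by Cramer's rule:
  det = gamma(0)^2 - gamma(1)^2 = (5.4725)^2 - (1.3226)^2 = 29.94825625 - 1.74927076 = 28.19898549
  phi_hat_1 = [gamma(1) gamma(0) - gamma(1) gamma(2)] / det = [(1.3226)(5.4725) - (1.3226)(-2.1176)] / 28.19898549 = 10.03866626 / 28.19898549 = 0.356
  phi_hat_2 = [gamma(0) gamma(2) - gamma(1)^2] / det = [(5.4725)(-2.1176) - (1.3226)^2] / 28.19898549 = -13.33783676 / 28.19898549 = -0.473
So phi_hat = [0.3560, -0.4730].
Therefore phi_hat_1 = 0.3560.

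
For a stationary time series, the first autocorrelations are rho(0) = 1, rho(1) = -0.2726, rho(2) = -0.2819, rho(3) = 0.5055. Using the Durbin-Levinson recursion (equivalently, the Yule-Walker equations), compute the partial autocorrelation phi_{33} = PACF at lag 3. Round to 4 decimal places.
\phi_{33} = 0.3730

The PACF at lag k is phi_{kk}, the last component of the solution
to the Yule-Walker system G_k phi = r_k where
  (G_k)_{ij} = rho(|i - j|), (r_k)_i = rho(i), i,j = 1..k.
Equivalently, Durbin-Levinson gives phi_{kk} iteratively:
  phi_{11} = rho(1)
  phi_{kk} = [rho(k) - sum_{j=1..k-1} phi_{k-1,j} rho(k-j)]
            / [1 - sum_{j=1..k-1} phi_{k-1,j} rho(j)],
  phi_{k,j} = phi_{k-1,j} - phi_{kk} phi_{k-1,k-j},  j = 1..k-1.
Step k = 1:
  phi_11 = rho(1) = -0.2726.
Step k = 2:
  phi_22 = [rho(2) - phi_11 rho(1)] / [1 - phi_11 rho(1)] = [-0.2819 - (-0.2726)(-0.2726)] / [1 - (-0.2726)(-0.2726)]
         = -0.35621076 / 0.92568924 = -0.384806.
  Update: phi_21 = phi_11 - phi_22 phi_11 = -0.2726 - (-0.384806)(-0.2726) = -0.377498.
Step k = 3:
  phi_33 = [rho(3) - phi_21 rho(2) - phi_22 rho(1)] / [1 - phi_21 rho(1) - phi_22 rho(2)]
    numerator   = 0.5055 - (-0.377498)(-0.2819) - (-0.384806)(-0.2726) = 0.29418517
    denominator = 1 - (-0.377498)(-0.2726) - (-0.384806)(-0.2819) = 0.78861721
  phi_33 = 0.29418517 / 0.78861721 = 0.373.
Therefore phi_{33} = 0.3730.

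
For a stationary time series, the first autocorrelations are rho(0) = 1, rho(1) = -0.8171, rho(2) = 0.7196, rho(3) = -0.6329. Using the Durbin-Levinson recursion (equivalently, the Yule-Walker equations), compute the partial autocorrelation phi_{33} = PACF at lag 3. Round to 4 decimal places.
\phi_{33} = -0.0281

The PACF at lag k is phi_{kk}, the last component of the solution
to the Yule-Walker system G_k phi = r_k where
  (G_k)_{ij} = rho(|i - j|), (r_k)_i = rho(i), i,j = 1..k.
Equivalently, Durbin-Levinson gives phi_{kk} iteratively:
  phi_{11} = rho(1)
  phi_{kk} = [rho(k) - sum_{j=1..k-1} phi_{k-1,j} rho(k-j)]
            / [1 - sum_{j=1..k-1} phi_{k-1,j} rho(j)],
  phi_{k,j} = phi_{k-1,j} - phi_{kk} phi_{k-1,k-j},  j = 1..k-1.
Step k = 1:
  phi_11 = rho(1) = -0.8171.
Step k = 2:
  phi_22 = [rho(2) - phi_11 rho(1)] / [1 - phi_11 rho(1)] = [0.7196 - (-0.8171)(-0.8171)] / [1 - (-0.8171)(-0.8171)]
         = 0.05194759 / 0.33234759 = 0.156305.
  Update: phi_21 = phi_11 - phi_22 phi_11 = -0.8171 - (0.156305)(-0.8171) = -0.689383.
Step k = 3:
  phi_33 = [rho(3) - phi_21 rho(2) - phi_22 rho(1)] / [1 - phi_21 rho(1) - phi_22 rho(2)]
    numerator   = -0.6329 - (-0.689383)(0.7196) - (0.156305)(-0.8171) = -0.00910304
    denominator = 1 - (-0.689383)(-0.8171) - (0.156305)(0.7196) = 0.32422792
  phi_33 = -0.00910304 / 0.32422792 = -0.0281.
Therefore phi_{33} = -0.0281.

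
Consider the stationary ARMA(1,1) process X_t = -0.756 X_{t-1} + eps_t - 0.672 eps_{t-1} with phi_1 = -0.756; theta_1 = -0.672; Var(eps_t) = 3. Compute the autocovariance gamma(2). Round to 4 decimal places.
\gamma(2) = 11.3990

Multiply the model equation by X_{t-k} and take expectations. With theta_0 = psi_0 = 1 and psi_j the MA(infinity) weights, this gives
  gamma(k) - sum_i phi_i gamma(k-i) = c_k,
  c_k = sigma^2 * sum_{j=k..q} theta_j psi_{j-k}   (c_k = 0 for k > q),
using gamma(-m) = gamma(m).
psi-weights needed (psi_j = theta_j + sum_i phi_i psi_{j-i}):
  psi_1 = theta_1 + phi_1 = -0.672 + (-0.756) = -1.428
Right-hand sides:
  c_0 = sigma^2 (1 + theta_1 psi_1) = 3 * (1 + (-0.672)(-1.428)) = 3 * 1.959616 = 5.878848
  c_1 = sigma^2 theta_1 = 3 * (-0.672) = -2.016
  c_2 = 0
Equations for k = 0 and k = 1 (AR order 1):
  gamma(0) = phi_1 gamma(1) + c_0
  gamma(1) = phi_1 gamma(0) + c_1
Substituting the second into the first: gamma(0) (1 - phi_1^2) = c_0 + phi_1 c_1, so
  gamma(0) = (c_0 + phi_1 c_1) / (1 - phi_1^2) = (5.878848 + (-0.756)(-2.016)) / (1 - (-0.756)^2) = 7.402944 / 0.428464 = 17.277867.
  gamma(1) = phi_1 gamma(0) + c_1 = (-0.756)(17.277867) + (-2.016) = -15.078067.
For k = 2 (> q): gamma(2) = phi_1 gamma(1) = (-0.756)(-15.078067) = 11.399019.
Therefore gamma(2) = 11.3990 (to 4 decimal places).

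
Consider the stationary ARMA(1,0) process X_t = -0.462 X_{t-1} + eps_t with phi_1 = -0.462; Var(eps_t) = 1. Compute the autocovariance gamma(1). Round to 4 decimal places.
\gamma(1) = -0.5874

Multiply the model equation by X_{t-k} and take expectations. With theta_0 = psi_0 = 1 and psi_j the MA(infinity) weights, this gives
  gamma(k) - sum_i phi_i gamma(k-i) = c_k,
  c_k = sigma^2 * sum_{j=k..q} theta_j psi_{j-k}   (c_k = 0 for k > q),
using gamma(-m) = gamma(m).
Pure AR (q = 0): c_0 = sigma^2 = 1, c_k = 0 for k >= 1.
Equations for k = 0 and k = 1 (AR order 1):
  gamma(0) = phi_1 gamma(1) + c_0
  gamma(1) = phi_1 gamma(0) + c_1
Substituting the second into the first: gamma(0) (1 - phi_1^2) = c_0 + phi_1 c_1, so
  gamma(0) = c_0 / (1 - phi_1^2) = 1 / (1 - (-0.462)^2) = 1 / 0.786556 = 1.271365.
  gamma(1) = phi_1 gamma(0) = (-0.462)(1.271365) = -0.587371.
Therefore gamma(1) = -0.5874 (to 4 decimal places).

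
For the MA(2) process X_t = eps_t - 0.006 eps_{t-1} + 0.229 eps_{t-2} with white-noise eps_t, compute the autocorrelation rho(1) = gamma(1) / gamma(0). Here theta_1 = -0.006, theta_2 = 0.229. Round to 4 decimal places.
\rho(1) = -0.0070

For an MA(q) process with theta_0 = 1, the autocovariance is
  gamma(k) = sigma^2 * sum_{i=0..q-k} theta_i * theta_{i+k},
and rho(k) = gamma(k) / gamma(0). Sigma^2 cancels.
  numerator   = (1)*(-0.006) + (-0.006)*(0.229) = -0.007374.
  denominator = (1)^2 + (-0.006)^2 + (0.229)^2 = 1.052477.
  rho(1) = -0.007374 / 1.052477 = -0.0070.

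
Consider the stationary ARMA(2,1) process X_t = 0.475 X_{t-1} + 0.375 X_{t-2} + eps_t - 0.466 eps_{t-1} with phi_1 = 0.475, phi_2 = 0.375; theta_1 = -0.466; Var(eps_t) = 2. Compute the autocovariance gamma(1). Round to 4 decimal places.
\gamma(1) = 0.6395

Multiply the model equation by X_{t-k} and take expectations. With theta_0 = psi_0 = 1 and psi_j the MA(infinity) weights, this gives
  gamma(k) - sum_i phi_i gamma(k-i) = c_k,
  c_k = sigma^2 * sum_{j=k..q} theta_j psi_{j-k}   (c_k = 0 for k > q),
using gamma(-m) = gamma(m).
psi-weights needed (psi_j = theta_j + sum_i phi_i psi_{j-i}):
  psi_1 = theta_1 + phi_1 = -0.466 + (0.475) = 0.009
Right-hand sides:
  c_0 = sigma^2 (1 + theta_1 psi_1) = 2 * (1 + (-0.466)(0.009)) = 2 * 0.995806 = 1.991612
  c_1 = sigma^2 theta_1 = 2 * (-0.466) = -0.932
  c_2 = 0
Equations for k = 0, 1, 2 (AR order 2, c_2 = 0):
  (E0) gamma(0) = phi_1 gamma(1) + phi_2 gamma(2) + c_0
  (E1) gamma(1) = phi_1 gamma(0) + phi_2 gamma(1) + c_1
  (E2) gamma(2) = phi_1 gamma(1) + phi_2 gamma(0)
From (E1): gamma(1) = A gamma(0) + B with
  A = phi_1 / (1 - phi_2) = 0.475 / 0.625 = 0.76,   B = c_1 / (1 - phi_2) = -0.932 / 0.625 = -1.4912.
Insert (E2) into (E0): gamma(0) (1 - phi_2^2) = phi_1 (1 + phi_2) gamma(1) + c_0.
  phi_1 (1 + phi_2) = (0.475)(1.375) = 0.653125,   1 - phi_2^2 = 0.859375.
Replace gamma(1) by A gamma(0) + B and collect gamma(0):
  gamma(0) [0.859375 - (0.653125)(0.76)] = (0.653125)(-1.4912) + 1.991612
  gamma(0) * 0.363 = 1.017672
  gamma(0) = 1.017672 / 0.363 = 2.803504.
  gamma(1) = A gamma(0) + B = (0.76)(2.803504) + (-1.4912) = 0.639463.
Therefore gamma(1) = 0.6395 (to 4 decimal places).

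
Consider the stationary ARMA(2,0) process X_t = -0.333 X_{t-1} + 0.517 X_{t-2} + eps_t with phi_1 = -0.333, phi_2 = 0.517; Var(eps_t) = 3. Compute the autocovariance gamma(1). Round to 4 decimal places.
\gamma(1) = -5.3802

Multiply the model equation by X_{t-k} and take expectations. With theta_0 = psi_0 = 1 and psi_j the MA(infinity) weights, this gives
  gamma(k) - sum_i phi_i gamma(k-i) = c_k,
  c_k = sigma^2 * sum_{j=k..q} theta_j psi_{j-k}   (c_k = 0 for k > q),
using gamma(-m) = gamma(m).
Pure AR (q = 0): c_0 = sigma^2 = 3, c_k = 0 for k >= 1.
Equations for k = 0, 1, 2 (AR order 2, c_2 = 0):
  (E0) gamma(0) = phi_1 gamma(1) + phi_2 gamma(2) + c_0
  (E1) gamma(1) = phi_1 gamma(0) + phi_2 gamma(1) + c_1
  (E2) gamma(2) = phi_1 gamma(1) + phi_2 gamma(0)
From (E1): gamma(1) = A gamma(0) + B with
  A = phi_1 / (1 - phi_2) = -0.333 / 0.483 = -0.689441,   B = c_1 / (1 - phi_2) = 0 / 0.483 = 0.
Insert (E2) into (E0): gamma(0) (1 - phi_2^2) = phi_1 (1 + phi_2) gamma(1) + c_0.
  phi_1 (1 + phi_2) = (-0.333)(1.517) = -0.505161,   1 - phi_2^2 = 0.732711.
Replace gamma(1) by A gamma(0) + B and collect gamma(0):
  gamma(0) [0.732711 - (-0.505161)(-0.689441)] = c_0 = 3
  gamma(0) * 0.384432 = 3
  gamma(0) = 3 / 0.384432 = 7.803715.
  gamma(1) = A gamma(0) = (-0.689441)(7.803715) = -5.380201.
Therefore gamma(1) = -5.3802 (to 4 decimal places).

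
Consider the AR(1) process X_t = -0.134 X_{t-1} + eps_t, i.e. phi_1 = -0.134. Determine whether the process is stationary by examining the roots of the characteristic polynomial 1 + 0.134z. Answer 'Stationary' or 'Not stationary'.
\text{Stationary}

The AR(p) characteristic polynomial is P(z) = 1 + 0.134z.
Stationarity requires all roots to lie outside the unit circle, i.e. |z| > 1 for every root.
This is linear in z: 1 + (0.134) z = 0  =>  z = -1/(0.134) = -7.462687,  |z| = 7.462687.
Moduli of all roots: 7.4627.
All moduli strictly greater than 1? Yes.
Verdict: Stationary.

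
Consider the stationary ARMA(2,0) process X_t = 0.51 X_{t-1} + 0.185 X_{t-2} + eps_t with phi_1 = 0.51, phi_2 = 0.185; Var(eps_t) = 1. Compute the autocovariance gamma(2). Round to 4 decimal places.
\gamma(2) = 0.8580

Multiply the model equation by X_{t-k} and take expectations. With theta_0 = psi_0 = 1 and psi_j the MA(infinity) weights, this gives
  gamma(k) - sum_i phi_i gamma(k-i) = c_k,
  c_k = sigma^2 * sum_{j=k..q} theta_j psi_{j-k}   (c_k = 0 for k > q),
using gamma(-m) = gamma(m).
Pure AR (q = 0): c_0 = sigma^2 = 1, c_k = 0 for k >= 1.
Equations for k = 0, 1, 2 (AR order 2, c_2 = 0):
  (E0) gamma(0) = phi_1 gamma(1) + phi_2 gamma(2) + c_0
  (E1) gamma(1) = phi_1 gamma(0) + phi_2 gamma(1) + c_1
  (E2) gamma(2) = phi_1 gamma(1) + phi_2 gamma(0)
From (E1): gamma(1) = A gamma(0) + B with
  A = phi_1 / (1 - phi_2) = 0.51 / 0.815 = 0.625767,   B = c_1 / (1 - phi_2) = 0 / 0.815 = 0.
Insert (E2) into (E0): gamma(0) (1 - phi_2^2) = phi_1 (1 + phi_2) gamma(1) + c_0.
  phi_1 (1 + phi_2) = (0.51)(1.185) = 0.60435,   1 - phi_2^2 = 0.965775.
Replace gamma(1) by A gamma(0) + B and collect gamma(0):
  gamma(0) [0.965775 - (0.60435)(0.625767)] = c_0 = 1
  gamma(0) * 0.587593 = 1
  gamma(0) = 1 / 0.587593 = 1.701859.
  gamma(1) = A gamma(0) = (0.625767)(1.701859) = 1.064967.
  gamma(2) = phi_1 gamma(1) + phi_2 gamma(0) = (0.51)(1.064967) + (0.185)(1.701859) = 0.857977.
Therefore gamma(2) = 0.8580 (to 4 decimal places).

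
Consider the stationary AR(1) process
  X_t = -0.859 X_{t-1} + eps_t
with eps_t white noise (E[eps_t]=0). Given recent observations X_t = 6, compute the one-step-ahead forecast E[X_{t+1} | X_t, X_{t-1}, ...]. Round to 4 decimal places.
E[X_{t+1} \mid \mathcal F_t] = -5.1540

For an AR(p) model X_t = c + sum_i phi_i X_{t-i} + eps_t, the
one-step-ahead conditional mean is
  E[X_{t+1} | X_t, ...] = c + sum_i phi_i X_{t+1-i}.
Substitute known values:
  E[X_{t+1} | ...] = (-0.859) * (6)
                   = -5.1540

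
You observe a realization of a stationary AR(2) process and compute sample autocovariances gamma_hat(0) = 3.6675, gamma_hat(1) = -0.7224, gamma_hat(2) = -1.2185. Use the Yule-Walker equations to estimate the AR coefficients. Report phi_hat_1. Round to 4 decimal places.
\hat\phi_{1} = -0.2730

The Yule-Walker equations for an AR(p) process read, in matrix form,
  Gamma_p phi = r_p,   with   (Gamma_p)_{ij} = gamma(|i - j|),
                       (r_p)_i = gamma(i),   i,j = 1..p.
Substitute the sample gammas (Toeplitz matrix and right-hand side of size 2):
  Gamma_p = [[3.6675, -0.7224], [-0.7224, 3.6675]]
  r_p     = [-0.7224, -1.2185]
Written out:
  3.6675 phi_1 - 0.7224 phi_2 = -0.7224
  -0.7224 phi_1 + 3.6675 phi_2 = -1.2185
Solve by Cramer's rule:
  det = gamma(0)^2 - gamma(1)^2 = (3.6675)^2 - (-0.7224)^2 = 13.45055625 - 0.52186176 = 12.92869449
  phi_hat_1 = [gamma(1) gamma(0) - gamma(1) gamma(2)] / det = [(-0.7224)(3.6675) - (-0.7224)(-1.2185)] / 12.92869449 = -3.5296464 / 12.92869449 = -0.273
  phi_hat_2 = [gamma(0) gamma(2) - gamma(1)^2] / det = [(3.6675)(-1.2185) - (-0.7224)^2] / 12.92869449 = -4.99071051 / 12.92869449 = -0.386
So phi_hat = [-0.2730, -0.3860].
Therefore phi_hat_1 = -0.2730.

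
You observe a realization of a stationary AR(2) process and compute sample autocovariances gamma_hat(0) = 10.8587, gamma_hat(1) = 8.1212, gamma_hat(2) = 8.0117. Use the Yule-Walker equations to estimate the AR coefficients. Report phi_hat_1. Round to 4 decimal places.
\hat\phi_{1} = 0.4450

The Yule-Walker equations for an AR(p) process read, in matrix form,
  Gamma_p phi = r_p,   with   (Gamma_p)_{ij} = gamma(|i - j|),
                       (r_p)_i = gamma(i),   i,j = 1..p.
Substitute the sample gammas (Toeplitz matrix and right-hand side of size 2):
  Gamma_p = [[10.8587, 8.1212], [8.1212, 10.8587]]
  r_p     = [8.1212, 8.0117]
Written out:
  10.8587 phi_1 + 8.1212 phi_2 = 8.1212
  8.1212 phi_1 + 10.8587 phi_2 = 8.0117
Solve by Cramer's rule:
  det = gamma(0)^2 - gamma(1)^2 = (10.8587)^2 - (8.1212)^2 = 117.91136569 - 65.95388944 = 51.95747625
  phi_hat_1 = [gamma(1) gamma(0) - gamma(1) gamma(2)] / det = [(8.1212)(10.8587) - (8.1212)(8.0117)] / 51.95747625 = 23.1210564 / 51.95747625 = 0.445
  phi_hat_2 = [gamma(0) gamma(2) - gamma(1)^2] / det = [(10.8587)(8.0117) - (8.1212)^2] / 51.95747625 = 21.04275735 / 51.95747625 = 0.405
So phi_hat = [0.4450, 0.4050].
Therefore phi_hat_1 = 0.4450.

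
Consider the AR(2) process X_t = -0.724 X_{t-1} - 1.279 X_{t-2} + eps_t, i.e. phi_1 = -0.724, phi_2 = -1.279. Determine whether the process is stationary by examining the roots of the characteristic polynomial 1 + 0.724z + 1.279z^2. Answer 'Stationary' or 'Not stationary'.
\text{Not stationary}

The AR(p) characteristic polynomial is P(z) = 1 + 0.724z + 1.279z^2.
Stationarity requires all roots to lie outside the unit circle, i.e. |z| > 1 for every root.
Set 1 + (0.724) z + (1.279) z^2 = 0, i.e. a z^2 + b z + c = 0 with a = 1.279, b = 0.724, c = 1.
Discriminant D = b^2 - 4ac = (0.724)^2 - 4*(1.279)*1 = 0.524176 - (5.116) = -4.591824.
D < 0, so the roots are the complex-conjugate pair z = (-b +/- i sqrt(-D)) / (2a) = -0.283 +/- 0.8377i.
For a conjugate pair |z|^2 = z * conj(z) = (product of roots) = c/a = 1/(1.279) = 0.781861, so |z| = sqrt(0.781861) = 0.8842 for both roots.
Moduli of all roots: 0.8842, 0.8842.
All moduli strictly greater than 1? No.
Verdict: Not stationary.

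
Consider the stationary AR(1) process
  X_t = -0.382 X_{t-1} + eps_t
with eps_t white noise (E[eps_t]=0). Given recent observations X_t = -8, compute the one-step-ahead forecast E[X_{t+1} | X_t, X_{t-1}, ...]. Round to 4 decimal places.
E[X_{t+1} \mid \mathcal F_t] = 3.0560

For an AR(p) model X_t = c + sum_i phi_i X_{t-i} + eps_t, the
one-step-ahead conditional mean is
  E[X_{t+1} | X_t, ...] = c + sum_i phi_i X_{t+1-i}.
Substitute known values:
  E[X_{t+1} | ...] = (-0.382) * (-8)
                   = 3.0560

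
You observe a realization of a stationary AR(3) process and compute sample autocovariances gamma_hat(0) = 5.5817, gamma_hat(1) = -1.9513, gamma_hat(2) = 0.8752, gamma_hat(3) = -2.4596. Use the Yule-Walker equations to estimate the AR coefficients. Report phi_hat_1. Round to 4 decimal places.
\hat\phi_{1} = -0.3190

The Yule-Walker equations for an AR(p) process read, in matrix form,
  Gamma_p phi = r_p,   with   (Gamma_p)_{ij} = gamma(|i - j|),
                       (r_p)_i = gamma(i),   i,j = 1..p.
Substitute the sample gammas (Toeplitz matrix and right-hand side of size 3):
  Gamma_p = [[5.5817, -1.9513, 0.8752], [-1.9513, 5.5817, -1.9513], [0.8752, -1.9513, 5.5817]]
  r_p     = [-1.9513, 0.8752, -2.4596]
Written out (R1..R3):
  (R1) 5.5817 phi_1 - 1.9513 phi_2 + 0.8752 phi_3 = -1.9513
  (R2) -1.9513 phi_1 + 5.5817 phi_2 - 1.9513 phi_3 = 0.8752
  (R3) 0.8752 phi_1 - 1.9513 phi_2 + 5.5817 phi_3 = -2.4596
Gaussian elimination:
  R2 <- R2 - (-1.9513/5.5817) R1 = R2 - (-0.349589) R1:  4.899547 phi_2 - 1.64534 phi_3 = 0.193047
  R3 <- R3 - (0.8752/5.5817) R1 = R3 - (0.156798) R1:  -1.64534 phi_2 + 5.44447 phi_3 = -2.15364
  R3 <- R3 - (-1.64534/4.899547) R2 = R3 - (-0.335815) R2:  4.891941 phi_3 = -2.088812
Back-substitution:
  phi_hat_3 = -2.088812 / 4.891941 = -0.42699
  phi_hat_2 = (0.193047 - (-1.64534)(-0.42699)) / 4.899547 = -0.103989
  phi_hat_1 = (-1.9513 - (-1.9513)(-0.103989) - (0.8752)(-0.42699)) / 5.5817 = -0.318991
So phi_hat = [-0.3190, -0.1040, -0.4270].
Therefore phi_hat_1 = -0.3190.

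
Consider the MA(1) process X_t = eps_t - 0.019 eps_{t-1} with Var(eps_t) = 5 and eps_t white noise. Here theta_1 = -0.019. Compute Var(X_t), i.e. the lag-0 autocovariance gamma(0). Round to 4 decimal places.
\gamma(0) = 5.0018

For an MA(q) process X_t = eps_t + sum_i theta_i eps_{t-i} with
Var(eps_t) = sigma^2, the variance is
  gamma(0) = sigma^2 * (1 + sum_i theta_i^2).
  sum_i theta_i^2 = (-0.019)^2 = 0.000361.
  gamma(0) = 5 * (1 + 0.000361) = 5 * 1.000361 = 5.001805, which rounds to 5.0018.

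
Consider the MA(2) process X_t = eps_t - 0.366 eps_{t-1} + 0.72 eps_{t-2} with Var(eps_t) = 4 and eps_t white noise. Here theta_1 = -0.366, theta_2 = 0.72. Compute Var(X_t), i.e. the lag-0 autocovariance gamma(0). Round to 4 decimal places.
\gamma(0) = 6.6094

For an MA(q) process X_t = eps_t + sum_i theta_i eps_{t-i} with
Var(eps_t) = sigma^2, the variance is
  gamma(0) = sigma^2 * (1 + sum_i theta_i^2).
  sum_i theta_i^2 = (-0.366)^2 + (0.72)^2 = 0.133956 + 0.5184 = 0.652356.
  gamma(0) = 4 * (1 + 0.652356) = 4 * 1.652356 = 6.609424, which rounds to 6.6094.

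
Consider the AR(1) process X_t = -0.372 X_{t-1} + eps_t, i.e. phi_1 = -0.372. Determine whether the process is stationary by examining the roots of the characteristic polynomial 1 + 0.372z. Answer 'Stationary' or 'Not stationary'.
\text{Stationary}

The AR(p) characteristic polynomial is P(z) = 1 + 0.372z.
Stationarity requires all roots to lie outside the unit circle, i.e. |z| > 1 for every root.
This is linear in z: 1 + (0.372) z = 0  =>  z = -1/(0.372) = -2.688172,  |z| = 2.688172.
Moduli of all roots: 2.6882.
All moduli strictly greater than 1? Yes.
Verdict: Stationary.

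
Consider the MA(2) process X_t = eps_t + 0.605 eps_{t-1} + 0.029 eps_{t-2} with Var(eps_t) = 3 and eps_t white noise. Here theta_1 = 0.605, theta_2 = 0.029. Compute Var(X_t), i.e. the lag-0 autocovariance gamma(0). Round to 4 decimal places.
\gamma(0) = 4.1006

For an MA(q) process X_t = eps_t + sum_i theta_i eps_{t-i} with
Var(eps_t) = sigma^2, the variance is
  gamma(0) = sigma^2 * (1 + sum_i theta_i^2).
  sum_i theta_i^2 = (0.605)^2 + (0.029)^2 = 0.366025 + 0.000841 = 0.366866.
  gamma(0) = 3 * (1 + 0.366866) = 3 * 1.366866 = 4.100598, which rounds to 4.1006.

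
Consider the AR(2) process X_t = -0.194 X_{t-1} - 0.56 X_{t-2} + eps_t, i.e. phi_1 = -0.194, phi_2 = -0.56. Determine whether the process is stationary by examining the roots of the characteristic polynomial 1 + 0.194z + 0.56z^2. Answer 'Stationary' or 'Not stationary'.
\text{Stationary}

The AR(p) characteristic polynomial is P(z) = 1 + 0.194z + 0.56z^2.
Stationarity requires all roots to lie outside the unit circle, i.e. |z| > 1 for every root.
Set 1 + (0.194) z + (0.56) z^2 = 0, i.e. a z^2 + b z + c = 0 with a = 0.56, b = 0.194, c = 1.
Discriminant D = b^2 - 4ac = (0.194)^2 - 4*(0.56)*1 = 0.037636 - (2.24) = -2.202364.
D < 0, so the roots are the complex-conjugate pair z = (-b +/- i sqrt(-D)) / (2a) = -0.1732 +/- 1.325i.
For a conjugate pair |z|^2 = z * conj(z) = (product of roots) = c/a = 1/(0.56) = 1.785714, so |z| = sqrt(1.785714) = 1.3363 for both roots.
Moduli of all roots: 1.3363, 1.3363.
All moduli strictly greater than 1? Yes.
Verdict: Stationary.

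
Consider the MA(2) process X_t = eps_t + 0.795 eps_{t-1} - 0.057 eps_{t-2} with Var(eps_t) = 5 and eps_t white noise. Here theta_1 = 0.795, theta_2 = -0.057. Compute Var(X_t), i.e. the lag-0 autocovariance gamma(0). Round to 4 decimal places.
\gamma(0) = 8.1764

For an MA(q) process X_t = eps_t + sum_i theta_i eps_{t-i} with
Var(eps_t) = sigma^2, the variance is
  gamma(0) = sigma^2 * (1 + sum_i theta_i^2).
  sum_i theta_i^2 = (0.795)^2 + (-0.057)^2 = 0.632025 + 0.003249 = 0.635274.
  gamma(0) = 5 * (1 + 0.635274) = 5 * 1.635274 = 8.17637, which rounds to 8.1764.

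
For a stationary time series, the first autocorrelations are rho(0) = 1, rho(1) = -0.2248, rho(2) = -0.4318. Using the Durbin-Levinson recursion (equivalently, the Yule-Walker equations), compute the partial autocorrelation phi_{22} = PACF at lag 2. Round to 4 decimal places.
\phi_{22} = -0.5080

The PACF at lag k is phi_{kk}, the last component of the solution
to the Yule-Walker system G_k phi = r_k where
  (G_k)_{ij} = rho(|i - j|), (r_k)_i = rho(i), i,j = 1..k.
Equivalently, Durbin-Levinson gives phi_{kk} iteratively:
  phi_{11} = rho(1)
  phi_{kk} = [rho(k) - sum_{j=1..k-1} phi_{k-1,j} rho(k-j)]
            / [1 - sum_{j=1..k-1} phi_{k-1,j} rho(j)],
  phi_{k,j} = phi_{k-1,j} - phi_{kk} phi_{k-1,k-j},  j = 1..k-1.
Step k = 1:
  phi_11 = rho(1) = -0.2248.
Step k = 2:
  phi_22 = [rho(2) - phi_11 rho(1)] / [1 - phi_11 rho(1)] = [-0.4318 - (-0.2248)(-0.2248)] / [1 - (-0.2248)(-0.2248)]
         = -0.48233504 / 0.94946496 = -0.508.
Therefore phi_{22} = -0.5080.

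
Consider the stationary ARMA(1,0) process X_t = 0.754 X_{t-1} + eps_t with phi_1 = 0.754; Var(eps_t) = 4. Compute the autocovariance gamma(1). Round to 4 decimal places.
\gamma(1) = 6.9898

Multiply the model equation by X_{t-k} and take expectations. With theta_0 = psi_0 = 1 and psi_j the MA(infinity) weights, this gives
  gamma(k) - sum_i phi_i gamma(k-i) = c_k,
  c_k = sigma^2 * sum_{j=k..q} theta_j psi_{j-k}   (c_k = 0 for k > q),
using gamma(-m) = gamma(m).
Pure AR (q = 0): c_0 = sigma^2 = 4, c_k = 0 for k >= 1.
Equations for k = 0 and k = 1 (AR order 1):
  gamma(0) = phi_1 gamma(1) + c_0
  gamma(1) = phi_1 gamma(0) + c_1
Substituting the second into the first: gamma(0) (1 - phi_1^2) = c_0 + phi_1 c_1, so
  gamma(0) = c_0 / (1 - phi_1^2) = 4 / (1 - (0.754)^2) = 4 / 0.431484 = 9.270332.
  gamma(1) = phi_1 gamma(0) = (0.754)(9.270332) = 6.98983.
Therefore gamma(1) = 6.9898 (to 4 decimal places).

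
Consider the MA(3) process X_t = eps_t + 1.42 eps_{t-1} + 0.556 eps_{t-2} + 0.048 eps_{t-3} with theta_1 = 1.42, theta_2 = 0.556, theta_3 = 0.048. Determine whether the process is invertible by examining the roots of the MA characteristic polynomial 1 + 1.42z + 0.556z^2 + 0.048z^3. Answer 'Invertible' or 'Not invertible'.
\text{Invertible}

The MA(q) characteristic polynomial is P(z) = 1 + 1.42z + 0.556z^2 + 0.048z^3.
Invertibility requires all roots to lie outside the unit circle, i.e. |z| > 1 for every root.
Degree 3: look for a simple real root z0 first, then factor out (1 - z/z0) and solve the remaining quadratic.
Testing z0 = -1.25: P(-1.25) = 1 + (1.42)(-1.25) + (0.556)(-1.25)^2 + (0.048)(-1.25)^3
  = 1 + (-1.775) + (0.86875) + (-0.09375) = 0.  So z_0 = -1.25 is a root, |z_0| = 1.25.
Divide out the factor (1 + 0.8 z) = (1 - z/z0) (since 1/z0 = -0.8):
  P(z) = (1 + 0.8 z)(1 + (0.62) z + (0.06) z^2)
  [check: z-coef 0.62 - (-0.8) = 1.42; z^2-coef 0.06 - (-0.8)(0.62) = 0.556; z^3-coef -(-0.8)(0.06) = 0.048.]
Remaining roots from the quadratic factor 1 + (0.62) z + (0.06) z^2:
  Set 1 + (0.62) z + (0.06) z^2 = 0, i.e. a z^2 + b z + c = 0 with a = 0.06, b = 0.62, c = 1.
  Discriminant D = b^2 - 4ac = (0.62)^2 - 4*(0.06)*1 = 0.3844 - (0.24) = 0.1444.
  D >= 0, so the roots are real: z = (-b +/- sqrt(D)) / (2a) = (-0.62 +/- 0.38) / (0.12).
    z_1 = (-0.62 + 0.38) / (0.12) = -2,   |z_1| = 2.
    z_2 = (-0.62 - 0.38) / (0.12) = -8.3333,   |z_2| = 8.3333.
Moduli of all roots: 1.2500, 2.0000, 8.3333.
All moduli strictly greater than 1? Yes.
Verdict: Invertible.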